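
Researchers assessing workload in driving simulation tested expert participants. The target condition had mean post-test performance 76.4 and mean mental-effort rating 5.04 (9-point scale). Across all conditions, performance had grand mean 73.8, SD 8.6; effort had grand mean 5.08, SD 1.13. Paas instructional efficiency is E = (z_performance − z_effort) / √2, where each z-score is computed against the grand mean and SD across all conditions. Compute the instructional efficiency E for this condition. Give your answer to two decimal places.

0.24

z_performance = (76.4 − 73.8) / 8.6 = 2.6000 / 8.6 = 0.3023.
z_effort = (5.04 − 5.08) / 1.13 = -0.0400 / 1.13 = -0.0354.
z_P − z_E = 0.3023 − (-0.0354) = 0.3377.
E = 0.3377 / √2 = 0.3377 / 1.41421 = 0.2388 ≈ 0.24.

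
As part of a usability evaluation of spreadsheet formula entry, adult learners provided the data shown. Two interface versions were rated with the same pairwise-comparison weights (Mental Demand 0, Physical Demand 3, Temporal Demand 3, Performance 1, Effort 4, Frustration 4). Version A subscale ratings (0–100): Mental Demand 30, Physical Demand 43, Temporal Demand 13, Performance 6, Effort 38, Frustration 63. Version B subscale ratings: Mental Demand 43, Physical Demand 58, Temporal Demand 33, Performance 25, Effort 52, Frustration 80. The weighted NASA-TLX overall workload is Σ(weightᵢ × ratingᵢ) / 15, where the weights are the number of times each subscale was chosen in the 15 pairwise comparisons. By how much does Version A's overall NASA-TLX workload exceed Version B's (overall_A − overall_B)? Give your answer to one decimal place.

Version A weighted sum = 0·30 + 3·43 + 3·13 + 1·6 + 4·38 + 4·63 = 0 + 129 + 39 + 6 + 152 + 252 = 578; overall_A = 578/15 = 38.5333.
Version B weighted sum = 0·43 + 3·58 + 3·33 + 1·25 + 4·52 + 4·80 = 0 + 174 + 99 + 25 + 208 + 320 = 826; overall_B = 826/15 = 55.0667.
Difference = 38.5333 − 55.0667 = -16.5334 ≈ -16.5.

-16.5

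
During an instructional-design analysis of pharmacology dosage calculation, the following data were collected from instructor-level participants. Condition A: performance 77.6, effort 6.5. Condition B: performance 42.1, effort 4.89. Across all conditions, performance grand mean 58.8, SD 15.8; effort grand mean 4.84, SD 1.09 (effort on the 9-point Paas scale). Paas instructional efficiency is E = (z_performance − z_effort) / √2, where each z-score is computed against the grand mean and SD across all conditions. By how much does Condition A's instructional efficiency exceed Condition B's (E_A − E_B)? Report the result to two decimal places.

Condition A: z_P = (77.6 − 58.8)/15.8 = 1.1899; z_E = (6.5 − 4.84)/1.09 = 1.5229; E_A = (1.1899 − 1.5229)/√2 = -0.2355.
Condition B: z_P = (42.1 − 58.8)/15.8 = -1.0570; z_E = (4.89 − 4.84)/1.09 = 0.0459; E_B = (-1.0570 − 0.0459)/√2 = -0.7799.
E_A − E_B = -0.2355 − (-0.7799) = 0.5444 ≈ 0.54.

0.54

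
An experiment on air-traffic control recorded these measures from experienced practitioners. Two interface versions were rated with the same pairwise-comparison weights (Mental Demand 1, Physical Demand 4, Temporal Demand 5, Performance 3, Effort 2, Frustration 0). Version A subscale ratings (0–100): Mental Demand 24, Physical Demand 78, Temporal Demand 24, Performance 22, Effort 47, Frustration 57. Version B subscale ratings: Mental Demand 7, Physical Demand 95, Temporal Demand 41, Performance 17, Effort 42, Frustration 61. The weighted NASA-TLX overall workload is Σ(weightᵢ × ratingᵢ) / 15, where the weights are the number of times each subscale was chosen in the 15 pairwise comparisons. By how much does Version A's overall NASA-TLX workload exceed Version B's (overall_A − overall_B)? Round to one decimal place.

Version A weighted sum = 1·24 + 4·78 + 5·24 + 3·22 + 2·47 + 0·57 = 24 + 312 + 120 + 66 + 94 + 0 = 616; overall_A = 616/15 = 41.0667.
Version B weighted sum = 1·7 + 4·95 + 5·41 + 3·17 + 2·42 + 0·61 = 7 + 380 + 205 + 51 + 84 + 0 = 727; overall_B = 727/15 = 48.4667.
Difference = 41.0667 − 48.4667 = -7.4000 ≈ -7.4.

-7.4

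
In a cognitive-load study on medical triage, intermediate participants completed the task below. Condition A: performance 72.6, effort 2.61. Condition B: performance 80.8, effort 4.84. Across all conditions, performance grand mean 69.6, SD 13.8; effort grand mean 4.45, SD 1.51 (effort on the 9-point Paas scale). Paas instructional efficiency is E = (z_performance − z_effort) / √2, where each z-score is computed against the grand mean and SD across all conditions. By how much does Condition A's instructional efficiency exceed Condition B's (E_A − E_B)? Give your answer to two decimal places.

Condition A: z_P = (72.6 − 69.6)/13.8 = 0.2174; z_E = (2.61 − 4.45)/1.51 = -1.2185; E_A = (0.2174 − (-1.2185))/√2 = 1.0153.
Condition B: z_P = (80.8 − 69.6)/13.8 = 0.8116; z_E = (4.84 − 4.45)/1.51 = 0.2583; E_B = (0.8116 − 0.2583)/√2 = 0.3912.
E_A − E_B = 1.0153 − 0.3912 = 0.6241 ≈ 0.62.

0.62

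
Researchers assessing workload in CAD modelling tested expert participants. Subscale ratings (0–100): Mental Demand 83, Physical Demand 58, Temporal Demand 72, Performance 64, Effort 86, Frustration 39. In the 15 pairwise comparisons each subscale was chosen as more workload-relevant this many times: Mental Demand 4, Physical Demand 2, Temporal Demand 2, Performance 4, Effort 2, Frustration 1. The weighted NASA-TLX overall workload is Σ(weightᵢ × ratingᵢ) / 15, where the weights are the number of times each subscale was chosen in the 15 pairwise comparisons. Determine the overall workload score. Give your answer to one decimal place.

70.6

The tallies are the weights (they sum to 15).
Weighted sum = 4·83 + 2·58 + 2·72 + 4·64 + 2·86 + 1·39
            = 332 + 116 + 144 + 256 + 172 + 39 = 1059.
Overall workload = 1059 / 15 = 70.6000 ≈ 70.6.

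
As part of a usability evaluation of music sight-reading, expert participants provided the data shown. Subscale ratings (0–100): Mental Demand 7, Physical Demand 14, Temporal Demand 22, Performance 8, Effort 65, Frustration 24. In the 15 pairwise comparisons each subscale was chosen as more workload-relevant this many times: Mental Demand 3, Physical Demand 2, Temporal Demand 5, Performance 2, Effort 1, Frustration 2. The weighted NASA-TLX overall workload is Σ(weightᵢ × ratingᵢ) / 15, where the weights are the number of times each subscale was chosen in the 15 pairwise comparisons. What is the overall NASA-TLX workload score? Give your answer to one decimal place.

19.2

The tallies are the weights (they sum to 15).
Weighted sum = 3·7 + 2·14 + 5·22 + 2·8 + 1·65 + 2·24
            = 21 + 28 + 110 + 16 + 65 + 48 = 288.
Overall workload = 288 / 15 = 19.2000 ≈ 19.2.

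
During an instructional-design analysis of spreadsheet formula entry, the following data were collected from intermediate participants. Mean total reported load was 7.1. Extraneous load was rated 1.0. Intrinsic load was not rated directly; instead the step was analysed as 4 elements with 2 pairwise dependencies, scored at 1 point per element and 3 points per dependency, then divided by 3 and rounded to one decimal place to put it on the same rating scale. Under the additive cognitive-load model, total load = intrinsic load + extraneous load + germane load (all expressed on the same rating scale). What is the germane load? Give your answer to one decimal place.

Intrinsic (element-interactivity): (4 × 1 + 2 × 3) / 3 = 10 / 3 = 3.3333 → 3.3.
germane load = total − intrinsic − extraneous
             = 7.1 − 3.3 − 1.0 = 2.8.

2.8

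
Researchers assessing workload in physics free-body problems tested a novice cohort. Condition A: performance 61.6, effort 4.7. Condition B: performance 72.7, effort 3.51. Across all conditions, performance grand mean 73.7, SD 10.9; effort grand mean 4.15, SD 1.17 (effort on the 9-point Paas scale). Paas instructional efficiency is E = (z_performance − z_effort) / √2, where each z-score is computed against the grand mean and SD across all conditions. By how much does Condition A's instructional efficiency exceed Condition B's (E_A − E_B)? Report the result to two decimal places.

Condition A: z_P = (61.6 − 73.7)/10.9 = -1.1101; z_E = (4.7 − 4.15)/1.17 = 0.4701; E_A = (-1.1101 − 0.4701)/√2 = -1.1174.
Condition B: z_P = (72.7 − 73.7)/10.9 = -0.0917; z_E = (3.51 − 4.15)/1.17 = -0.5470; E_B = (-0.0917 − (-0.5470))/√2 = 0.3219.
E_A − E_B = -1.1174 − 0.3219 = -1.4393 ≈ -1.44.

-1.44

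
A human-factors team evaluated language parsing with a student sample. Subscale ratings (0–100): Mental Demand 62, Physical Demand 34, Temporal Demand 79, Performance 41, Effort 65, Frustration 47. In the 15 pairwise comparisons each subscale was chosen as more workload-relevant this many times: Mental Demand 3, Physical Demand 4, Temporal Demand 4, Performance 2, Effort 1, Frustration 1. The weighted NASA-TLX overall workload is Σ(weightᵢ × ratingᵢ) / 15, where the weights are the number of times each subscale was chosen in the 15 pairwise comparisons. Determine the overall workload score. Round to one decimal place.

The tallies are the weights (they sum to 15).
Weighted sum = 3·62 + 4·34 + 4·79 + 2·41 + 1·65 + 1·47
            = 186 + 136 + 316 + 82 + 65 + 47 = 832.
Overall workload = 832 / 15 = 55.4667 ≈ 55.5.

55.5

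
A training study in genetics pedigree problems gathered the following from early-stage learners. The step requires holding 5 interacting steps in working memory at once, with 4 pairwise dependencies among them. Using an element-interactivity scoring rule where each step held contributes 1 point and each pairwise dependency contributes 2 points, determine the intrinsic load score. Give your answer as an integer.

13

Element contribution: 5 × 1 = 5.
Interaction contribution: 4 × 2 = 8.
Intrinsic load = 5 + 8 = 13.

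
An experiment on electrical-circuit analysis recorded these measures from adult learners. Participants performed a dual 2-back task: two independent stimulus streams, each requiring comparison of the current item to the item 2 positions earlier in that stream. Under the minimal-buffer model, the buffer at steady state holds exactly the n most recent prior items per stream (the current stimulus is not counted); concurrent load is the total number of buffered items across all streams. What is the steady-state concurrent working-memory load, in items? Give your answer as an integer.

Each stream's buffer holds its 2 most recent prior items.
Two independent streams: 2 × 2 = 4 buffered items at steady state.

4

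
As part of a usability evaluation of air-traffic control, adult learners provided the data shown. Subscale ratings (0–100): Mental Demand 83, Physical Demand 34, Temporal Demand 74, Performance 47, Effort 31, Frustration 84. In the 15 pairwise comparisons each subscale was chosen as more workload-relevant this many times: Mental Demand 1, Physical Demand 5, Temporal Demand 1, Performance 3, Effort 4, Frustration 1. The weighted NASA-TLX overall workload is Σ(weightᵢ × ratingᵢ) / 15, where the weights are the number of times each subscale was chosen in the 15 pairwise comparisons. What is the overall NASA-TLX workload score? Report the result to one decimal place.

The tallies are the weights (they sum to 15).
Weighted sum = 1·83 + 5·34 + 1·74 + 3·47 + 4·31 + 1·84
            = 83 + 170 + 74 + 141 + 124 + 84 = 676.
Overall workload = 676 / 15 = 45.0667 ≈ 45.1.

45.1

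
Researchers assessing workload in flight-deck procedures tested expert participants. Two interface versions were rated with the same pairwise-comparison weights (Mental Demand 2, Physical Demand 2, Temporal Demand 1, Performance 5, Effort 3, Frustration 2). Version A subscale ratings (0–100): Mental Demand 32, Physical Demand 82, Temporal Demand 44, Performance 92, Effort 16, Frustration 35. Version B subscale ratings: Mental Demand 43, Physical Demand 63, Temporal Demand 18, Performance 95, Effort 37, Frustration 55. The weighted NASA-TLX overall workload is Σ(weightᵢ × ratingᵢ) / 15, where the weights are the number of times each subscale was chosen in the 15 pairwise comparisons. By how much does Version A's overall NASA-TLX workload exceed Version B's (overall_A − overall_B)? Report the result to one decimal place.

-5.1

Version A weighted sum = 2·32 + 2·82 + 1·44 + 5·92 + 3·16 + 2·35 = 64 + 164 + 44 + 460 + 48 + 70 = 850; overall_A = 850/15 = 56.6667.
Version B weighted sum = 2·43 + 2·63 + 1·18 + 5·95 + 3·37 + 2·55 = 86 + 126 + 18 + 475 + 111 + 110 = 926; overall_B = 926/15 = 61.7333.
Difference = 56.6667 − 61.7333 = -5.0666 ≈ -5.1.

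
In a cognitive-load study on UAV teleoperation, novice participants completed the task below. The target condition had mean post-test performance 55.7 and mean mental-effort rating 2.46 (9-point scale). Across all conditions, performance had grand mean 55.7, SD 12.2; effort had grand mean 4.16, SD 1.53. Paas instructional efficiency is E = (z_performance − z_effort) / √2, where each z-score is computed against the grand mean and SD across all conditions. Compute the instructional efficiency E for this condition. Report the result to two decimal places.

z_performance = (55.7 − 55.7) / 12.2 = 0.0000 / 12.2 = 0.0000.
z_effort = (2.46 − 4.16) / 1.53 = -1.7000 / 1.53 = -1.1111.
z_P − z_E = 0.0000 − (-1.1111) = 1.1111.
E = 1.1111 / √2 = 1.1111 / 1.41421 = 0.7857 ≈ 0.79.

0.79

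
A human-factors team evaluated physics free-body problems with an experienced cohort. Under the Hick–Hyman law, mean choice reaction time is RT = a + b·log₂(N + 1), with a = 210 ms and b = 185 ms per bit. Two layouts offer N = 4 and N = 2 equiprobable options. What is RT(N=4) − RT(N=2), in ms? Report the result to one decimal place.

136.3

RT(4) = 210 + 185·log₂(5) = 210 + 185·2.3219 = 639.5515 ms.
RT(2) = 210 + 185·log₂(3) = 210 + 185·1.5850 = 503.2250 ms.
Difference = 639.5515 − 503.2250 = 136.3265 ≈ 136.3 ms.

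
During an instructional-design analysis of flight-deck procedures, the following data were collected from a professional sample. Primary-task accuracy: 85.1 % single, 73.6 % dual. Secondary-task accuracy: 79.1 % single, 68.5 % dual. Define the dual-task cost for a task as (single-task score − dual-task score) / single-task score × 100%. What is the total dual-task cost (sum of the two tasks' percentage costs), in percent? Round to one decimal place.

26.9

Primary cost = (85.1 − 73.6) / 85.1 × 100% = 13.5135%.
Secondary cost = (79.1 − 68.5) / 79.1 × 100% = 13.4008%.
Total = 13.5135% + 13.4008% = 26.9143% ≈ 26.9%.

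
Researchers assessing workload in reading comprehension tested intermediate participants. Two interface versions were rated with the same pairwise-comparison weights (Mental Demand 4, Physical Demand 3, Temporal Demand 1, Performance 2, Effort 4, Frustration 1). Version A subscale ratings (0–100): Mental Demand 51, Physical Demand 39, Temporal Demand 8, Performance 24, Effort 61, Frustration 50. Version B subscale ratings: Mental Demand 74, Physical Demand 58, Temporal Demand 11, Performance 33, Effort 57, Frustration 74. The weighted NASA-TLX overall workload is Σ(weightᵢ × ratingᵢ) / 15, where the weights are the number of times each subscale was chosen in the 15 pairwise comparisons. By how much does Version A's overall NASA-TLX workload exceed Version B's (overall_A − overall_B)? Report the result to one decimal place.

-11.9

Version A weighted sum = 4·51 + 3·39 + 1·8 + 2·24 + 4·61 + 1·50 = 204 + 117 + 8 + 48 + 244 + 50 = 671; overall_A = 671/15 = 44.7333.
Version B weighted sum = 4·74 + 3·58 + 1·11 + 2·33 + 4·57 + 1·74 = 296 + 174 + 11 + 66 + 228 + 74 = 849; overall_B = 849/15 = 56.6000.
Difference = 44.7333 − 56.6000 = -11.8667 ≈ -11.9.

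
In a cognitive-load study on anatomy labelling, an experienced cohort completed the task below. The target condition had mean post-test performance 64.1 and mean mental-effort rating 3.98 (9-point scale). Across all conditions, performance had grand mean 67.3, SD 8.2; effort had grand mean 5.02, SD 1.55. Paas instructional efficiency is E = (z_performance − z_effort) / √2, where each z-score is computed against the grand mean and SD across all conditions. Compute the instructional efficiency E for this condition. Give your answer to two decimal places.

z_performance = (64.1 − 67.3) / 8.2 = -3.2000 / 8.2 = -0.3902.
z_effort = (3.98 − 5.02) / 1.55 = -1.0400 / 1.55 = -0.6710.
z_P − z_E = -0.3902 − (-0.6710) = 0.2808.
E = 0.2808 / √2 = 0.2808 / 1.41421 = 0.1986 ≈ 0.20.

0.20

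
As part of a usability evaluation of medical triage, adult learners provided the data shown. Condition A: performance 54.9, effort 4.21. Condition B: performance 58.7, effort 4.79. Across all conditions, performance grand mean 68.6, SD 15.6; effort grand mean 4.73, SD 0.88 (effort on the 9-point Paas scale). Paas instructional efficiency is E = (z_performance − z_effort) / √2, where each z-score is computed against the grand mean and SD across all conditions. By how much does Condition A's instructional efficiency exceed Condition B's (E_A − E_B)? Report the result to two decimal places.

Condition A: z_P = (54.9 − 68.6)/15.6 = -0.8782; z_E = (4.21 − 4.73)/0.88 = -0.5909; E_A = (-0.8782 − (-0.5909))/√2 = -0.2032.
Condition B: z_P = (58.7 − 68.6)/15.6 = -0.6346; z_E = (4.79 − 4.73)/0.88 = 0.0682; E_B = (-0.6346 − 0.0682)/√2 = -0.4970.
E_A − E_B = -0.2032 − (-0.4970) = 0.2938 ≈ 0.29.

0.29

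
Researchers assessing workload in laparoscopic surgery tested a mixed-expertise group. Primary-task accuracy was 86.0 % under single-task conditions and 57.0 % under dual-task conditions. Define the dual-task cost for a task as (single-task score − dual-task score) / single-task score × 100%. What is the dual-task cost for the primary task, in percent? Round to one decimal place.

Cost = (86.0 − 57.0) / 86.0 × 100%
     = 29.0000 / 86.0 × 100% = 33.7209%.
≈ 33.7%.

33.7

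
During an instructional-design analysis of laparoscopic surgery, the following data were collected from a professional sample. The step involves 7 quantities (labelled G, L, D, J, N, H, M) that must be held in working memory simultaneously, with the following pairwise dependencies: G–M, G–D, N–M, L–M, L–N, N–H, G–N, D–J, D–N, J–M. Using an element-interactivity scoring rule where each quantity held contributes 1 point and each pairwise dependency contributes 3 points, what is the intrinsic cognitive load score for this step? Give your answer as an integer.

Count of quantities held simultaneously: 7.
Count of pairwise dependencies listed: 10.
Element contribution: 7 × 1 = 7.
Interaction contribution: 10 × 3 = 30.
Intrinsic load = 7 + 30 = 37.

37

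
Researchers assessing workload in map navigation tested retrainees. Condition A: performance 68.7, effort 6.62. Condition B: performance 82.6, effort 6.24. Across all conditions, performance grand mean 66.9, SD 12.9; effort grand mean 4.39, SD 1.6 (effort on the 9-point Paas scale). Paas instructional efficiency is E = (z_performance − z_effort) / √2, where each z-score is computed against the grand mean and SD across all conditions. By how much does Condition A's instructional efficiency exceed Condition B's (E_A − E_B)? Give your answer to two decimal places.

-0.93

Condition A: z_P = (68.7 − 66.9)/12.9 = 0.1395; z_E = (6.62 − 4.39)/1.6 = 1.3938; E_A = (0.1395 − 1.3938)/√2 = -0.8869.
Condition B: z_P = (82.6 − 66.9)/12.9 = 1.2171; z_E = (6.24 − 4.39)/1.6 = 1.1563; E_B = (1.2171 − 1.1563)/√2 = 0.0430.
E_A − E_B = -0.8869 − 0.0430 = -0.9299 ≈ -0.93.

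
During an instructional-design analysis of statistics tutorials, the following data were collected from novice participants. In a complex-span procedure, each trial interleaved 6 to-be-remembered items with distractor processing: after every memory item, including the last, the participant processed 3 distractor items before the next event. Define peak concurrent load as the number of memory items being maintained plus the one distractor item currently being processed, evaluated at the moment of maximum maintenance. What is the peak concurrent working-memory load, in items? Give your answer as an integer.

Maintenance is greatest during the distractor(s) after memory item 6: all 6 memory items are being held.
One distractor item is concurrently being processed.
Peak concurrent load = 6 + 1 = 7 items.

7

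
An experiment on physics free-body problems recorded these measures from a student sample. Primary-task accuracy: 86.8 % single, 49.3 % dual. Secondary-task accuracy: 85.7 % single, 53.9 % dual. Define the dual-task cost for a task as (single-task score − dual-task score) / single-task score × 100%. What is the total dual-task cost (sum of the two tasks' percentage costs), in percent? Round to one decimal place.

Primary cost = (86.8 − 49.3) / 86.8 × 100% = 43.2028%.
Secondary cost = (85.7 − 53.9) / 85.7 × 100% = 37.1062%.
Total = 43.2028% + 37.1062% = 80.3090% ≈ 80.3%.

80.3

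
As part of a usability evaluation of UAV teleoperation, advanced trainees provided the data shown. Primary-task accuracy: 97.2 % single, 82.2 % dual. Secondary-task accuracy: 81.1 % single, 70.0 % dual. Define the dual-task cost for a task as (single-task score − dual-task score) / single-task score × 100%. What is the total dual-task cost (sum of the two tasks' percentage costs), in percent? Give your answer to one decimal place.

Primary cost = (97.2 − 82.2) / 97.2 × 100% = 15.4321%.
Secondary cost = (81.1 − 70.0) / 81.1 × 100% = 13.6868%.
Total = 15.4321% + 13.6868% = 29.1189% ≈ 29.1%.

29.1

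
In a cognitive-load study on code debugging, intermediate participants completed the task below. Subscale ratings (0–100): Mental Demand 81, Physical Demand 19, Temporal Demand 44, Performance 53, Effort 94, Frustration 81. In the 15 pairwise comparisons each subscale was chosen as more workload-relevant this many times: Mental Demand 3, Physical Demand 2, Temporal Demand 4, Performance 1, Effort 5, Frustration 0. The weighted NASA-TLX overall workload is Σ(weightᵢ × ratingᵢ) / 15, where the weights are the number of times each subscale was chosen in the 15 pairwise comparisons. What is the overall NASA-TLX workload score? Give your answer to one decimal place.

65.3

The tallies are the weights (they sum to 15).
Weighted sum = 3·81 + 2·19 + 4·44 + 1·53 + 5·94 + 0·81
            = 243 + 38 + 176 + 53 + 470 + 0 = 980.
Overall workload = 980 / 15 = 65.3333 ≈ 65.3.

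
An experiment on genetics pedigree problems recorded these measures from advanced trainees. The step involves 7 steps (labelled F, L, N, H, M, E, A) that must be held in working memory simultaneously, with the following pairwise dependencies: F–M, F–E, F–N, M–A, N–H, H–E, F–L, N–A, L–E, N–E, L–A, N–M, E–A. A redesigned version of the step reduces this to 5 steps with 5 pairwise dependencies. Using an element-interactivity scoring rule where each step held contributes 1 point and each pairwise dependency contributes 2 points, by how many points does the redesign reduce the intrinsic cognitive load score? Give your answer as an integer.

18

Original: 7 × 1 + 13 × 2 = 7 + 26 = 33.
Redesigned: 5 × 1 + 5 × 2 = 5 + 10 = 15.
Reduction = 33 − 15 = 18.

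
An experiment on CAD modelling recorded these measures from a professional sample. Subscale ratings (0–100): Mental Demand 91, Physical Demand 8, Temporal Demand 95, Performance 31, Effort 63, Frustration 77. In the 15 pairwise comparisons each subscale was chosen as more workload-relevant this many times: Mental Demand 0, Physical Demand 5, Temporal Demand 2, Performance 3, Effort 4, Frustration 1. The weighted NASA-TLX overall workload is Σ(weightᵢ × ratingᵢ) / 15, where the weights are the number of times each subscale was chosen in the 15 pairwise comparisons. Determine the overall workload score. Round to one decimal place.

43.5

The tallies are the weights (they sum to 15).
Weighted sum = 0·91 + 5·8 + 2·95 + 3·31 + 4·63 + 1·77
            = 0 + 40 + 190 + 93 + 252 + 77 = 652.
Overall workload = 652 / 15 = 43.4667 ≈ 43.5.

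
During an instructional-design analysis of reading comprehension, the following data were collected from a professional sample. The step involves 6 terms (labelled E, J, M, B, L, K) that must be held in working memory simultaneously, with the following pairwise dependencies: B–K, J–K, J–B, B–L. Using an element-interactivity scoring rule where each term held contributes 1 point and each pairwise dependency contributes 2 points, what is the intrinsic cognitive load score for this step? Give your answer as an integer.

14

Count of terms held simultaneously: 6.
Count of pairwise dependencies listed: 4.
Element contribution: 6 × 1 = 6.
Interaction contribution: 4 × 2 = 8.
Intrinsic load = 6 + 8 = 14.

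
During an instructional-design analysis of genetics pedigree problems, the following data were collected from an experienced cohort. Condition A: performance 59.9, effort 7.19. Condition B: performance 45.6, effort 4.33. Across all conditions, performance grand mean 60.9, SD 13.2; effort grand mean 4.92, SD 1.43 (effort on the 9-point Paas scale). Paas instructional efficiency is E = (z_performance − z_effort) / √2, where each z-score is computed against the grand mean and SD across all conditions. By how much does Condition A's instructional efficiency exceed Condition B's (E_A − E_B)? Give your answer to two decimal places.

Condition A: z_P = (59.9 − 60.9)/13.2 = -0.0758; z_E = (7.19 − 4.92)/1.43 = 1.5874; E_A = (-0.0758 − 1.5874)/√2 = -1.1761.
Condition B: z_P = (45.6 − 60.9)/13.2 = -1.1591; z_E = (4.33 − 4.92)/1.43 = -0.4126; E_B = (-1.1591 − (-0.4126))/√2 = -0.5279.
E_A − E_B = -1.1761 − (-0.5279) = -0.6482 ≈ -0.65.

-0.65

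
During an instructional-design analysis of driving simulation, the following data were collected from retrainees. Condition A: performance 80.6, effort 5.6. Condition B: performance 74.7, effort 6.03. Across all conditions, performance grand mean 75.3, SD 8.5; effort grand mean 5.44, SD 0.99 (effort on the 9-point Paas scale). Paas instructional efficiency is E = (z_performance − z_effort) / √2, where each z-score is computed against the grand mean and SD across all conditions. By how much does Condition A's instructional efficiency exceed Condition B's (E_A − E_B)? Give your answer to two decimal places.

Condition A: z_P = (80.6 − 75.3)/8.5 = 0.6235; z_E = (5.6 − 5.44)/0.99 = 0.1616; E_A = (0.6235 − 0.1616)/√2 = 0.3266.
Condition B: z_P = (74.7 − 75.3)/8.5 = -0.0706; z_E = (6.03 − 5.44)/0.99 = 0.5960; E_B = (-0.0706 − 0.5960)/√2 = -0.4714.
E_A − E_B = 0.3266 − (-0.4714) = 0.7980 ≈ 0.80.

0.80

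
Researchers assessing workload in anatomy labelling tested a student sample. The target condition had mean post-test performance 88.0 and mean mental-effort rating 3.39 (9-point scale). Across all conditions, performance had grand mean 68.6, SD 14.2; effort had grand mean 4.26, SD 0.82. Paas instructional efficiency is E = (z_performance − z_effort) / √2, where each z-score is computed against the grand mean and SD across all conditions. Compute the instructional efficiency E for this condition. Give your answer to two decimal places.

z_performance = (88.0 − 68.6) / 14.2 = 19.4000 / 14.2 = 1.3662.
z_effort = (3.39 − 4.26) / 0.82 = -0.8700 / 0.82 = -1.0610.
z_P − z_E = 1.3662 − (-1.0610) = 2.4272.
E = 2.4272 / √2 = 2.4272 / 1.41421 = 1.7163 ≈ 1.72.

1.72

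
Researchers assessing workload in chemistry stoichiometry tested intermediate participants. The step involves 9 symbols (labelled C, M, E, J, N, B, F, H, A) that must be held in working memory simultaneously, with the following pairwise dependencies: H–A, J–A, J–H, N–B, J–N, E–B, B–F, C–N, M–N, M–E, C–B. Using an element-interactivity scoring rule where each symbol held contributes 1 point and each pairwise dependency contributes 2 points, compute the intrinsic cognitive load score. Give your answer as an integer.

31

Count of symbols held simultaneously: 9.
Count of pairwise dependencies listed: 11.
Element contribution: 9 × 1 = 9.
Interaction contribution: 11 × 2 = 22.
Intrinsic load = 9 + 22 = 31.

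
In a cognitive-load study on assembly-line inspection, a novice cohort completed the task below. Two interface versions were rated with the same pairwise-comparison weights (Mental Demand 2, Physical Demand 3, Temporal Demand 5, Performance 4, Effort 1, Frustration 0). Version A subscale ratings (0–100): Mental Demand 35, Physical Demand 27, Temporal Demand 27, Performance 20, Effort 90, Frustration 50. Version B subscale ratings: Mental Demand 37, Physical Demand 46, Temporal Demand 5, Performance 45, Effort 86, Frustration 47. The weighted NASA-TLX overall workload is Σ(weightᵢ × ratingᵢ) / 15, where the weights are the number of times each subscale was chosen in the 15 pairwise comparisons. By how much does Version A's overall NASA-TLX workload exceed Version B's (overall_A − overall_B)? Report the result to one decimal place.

-3.1

Version A weighted sum = 2·35 + 3·27 + 5·27 + 4·20 + 1·90 + 0·50 = 70 + 81 + 135 + 80 + 90 + 0 = 456; overall_A = 456/15 = 30.4000.
Version B weighted sum = 2·37 + 3·46 + 5·5 + 4·45 + 1·86 + 0·47 = 74 + 138 + 25 + 180 + 86 + 0 = 503; overall_B = 503/15 = 33.5333.
Difference = 30.4000 − 33.5333 = -3.1333 ≈ -3.1.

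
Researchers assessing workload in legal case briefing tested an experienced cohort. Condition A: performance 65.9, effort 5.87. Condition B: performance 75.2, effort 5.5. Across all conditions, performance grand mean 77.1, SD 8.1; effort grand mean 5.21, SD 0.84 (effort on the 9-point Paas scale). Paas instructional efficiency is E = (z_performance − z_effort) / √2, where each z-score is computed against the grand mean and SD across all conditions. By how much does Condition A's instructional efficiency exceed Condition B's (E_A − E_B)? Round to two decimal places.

-1.12

Condition A: z_P = (65.9 − 77.1)/8.1 = -1.3827; z_E = (5.87 − 5.21)/0.84 = 0.7857; E_A = (-1.3827 − 0.7857)/√2 = -1.5333.
Condition B: z_P = (75.2 − 77.1)/8.1 = -0.2346; z_E = (5.5 − 5.21)/0.84 = 0.3452; E_B = (-0.2346 − 0.3452)/√2 = -0.4100.
E_A − E_B = -1.5333 − (-0.4100) = -1.1233 ≈ -1.12.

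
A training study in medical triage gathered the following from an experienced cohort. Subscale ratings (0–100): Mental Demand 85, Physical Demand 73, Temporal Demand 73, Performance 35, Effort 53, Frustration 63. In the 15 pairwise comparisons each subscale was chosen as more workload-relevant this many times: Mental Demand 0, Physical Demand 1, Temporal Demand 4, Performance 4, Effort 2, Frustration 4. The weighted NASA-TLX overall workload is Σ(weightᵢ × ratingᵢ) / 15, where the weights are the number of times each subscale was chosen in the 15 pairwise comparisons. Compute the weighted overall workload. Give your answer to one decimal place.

The tallies are the weights (they sum to 15).
Weighted sum = 0·85 + 1·73 + 4·73 + 4·35 + 2·53 + 4·63
            = 0 + 73 + 292 + 140 + 106 + 252 = 863.
Overall workload = 863 / 15 = 57.5333 ≈ 57.5.

57.5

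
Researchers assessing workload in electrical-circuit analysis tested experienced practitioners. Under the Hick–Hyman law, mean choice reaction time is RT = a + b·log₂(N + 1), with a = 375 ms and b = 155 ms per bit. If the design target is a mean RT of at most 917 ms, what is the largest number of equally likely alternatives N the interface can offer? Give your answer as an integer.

Set 375 + 155·log₂(N + 1) ≤ 917.
log₂(N + 1) ≤ (917 − 375) / 155 = 3.4968.
N + 1 ≤ 2^3.4968 = 11.2886.
N ≤ 10.2886, so the largest integer N is 10.

10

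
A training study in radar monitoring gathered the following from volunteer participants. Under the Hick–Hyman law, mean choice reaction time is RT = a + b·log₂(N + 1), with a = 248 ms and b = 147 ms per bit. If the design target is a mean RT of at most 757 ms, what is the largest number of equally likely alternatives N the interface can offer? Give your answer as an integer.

Set 248 + 147·log₂(N + 1) ≤ 757.
log₂(N + 1) ≤ (757 − 248) / 147 = 3.4626.
N + 1 ≤ 2^3.4626 = 11.0242.
N ≤ 10.0242, so the largest integer N is 10.

10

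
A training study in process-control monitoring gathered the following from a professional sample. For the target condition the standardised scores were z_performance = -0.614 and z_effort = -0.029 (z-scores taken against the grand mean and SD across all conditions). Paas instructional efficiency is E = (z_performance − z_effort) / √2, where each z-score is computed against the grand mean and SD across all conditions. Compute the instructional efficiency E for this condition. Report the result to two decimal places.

-0.41

z_P − z_E = -0.614 − (-0.029) = -0.5850.
E = -0.5850 / √2 = -0.5850 / 1.41421 = -0.4137 ≈ -0.41.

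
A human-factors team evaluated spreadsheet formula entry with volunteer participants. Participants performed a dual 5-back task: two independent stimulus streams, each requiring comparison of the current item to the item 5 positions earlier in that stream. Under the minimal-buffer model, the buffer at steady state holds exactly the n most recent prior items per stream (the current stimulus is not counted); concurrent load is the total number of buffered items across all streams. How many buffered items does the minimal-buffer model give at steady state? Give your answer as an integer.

10

Each stream's buffer holds its 5 most recent prior items.
Two independent streams: 2 × 5 = 10 buffered items at steady state.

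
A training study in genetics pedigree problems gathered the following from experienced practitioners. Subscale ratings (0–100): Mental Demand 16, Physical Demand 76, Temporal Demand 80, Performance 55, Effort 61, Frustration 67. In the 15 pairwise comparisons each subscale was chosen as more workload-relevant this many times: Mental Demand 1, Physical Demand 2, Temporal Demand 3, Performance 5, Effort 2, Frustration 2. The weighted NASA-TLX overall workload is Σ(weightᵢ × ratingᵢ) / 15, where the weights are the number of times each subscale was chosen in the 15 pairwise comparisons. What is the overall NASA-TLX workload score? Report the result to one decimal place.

The tallies are the weights (they sum to 15).
Weighted sum = 1·16 + 2·76 + 3·80 + 5·55 + 2·61 + 2·67
            = 16 + 152 + 240 + 275 + 122 + 134 = 939.
Overall workload = 939 / 15 = 62.6000 ≈ 62.6.

62.6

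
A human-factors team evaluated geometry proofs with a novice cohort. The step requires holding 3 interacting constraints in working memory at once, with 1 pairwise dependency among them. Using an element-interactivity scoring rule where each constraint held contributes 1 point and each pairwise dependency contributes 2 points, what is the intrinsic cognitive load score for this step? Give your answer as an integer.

Element contribution: 3 × 1 = 3.
Interaction contribution: 1 × 2 = 2.
Intrinsic load = 3 + 2 = 5.

5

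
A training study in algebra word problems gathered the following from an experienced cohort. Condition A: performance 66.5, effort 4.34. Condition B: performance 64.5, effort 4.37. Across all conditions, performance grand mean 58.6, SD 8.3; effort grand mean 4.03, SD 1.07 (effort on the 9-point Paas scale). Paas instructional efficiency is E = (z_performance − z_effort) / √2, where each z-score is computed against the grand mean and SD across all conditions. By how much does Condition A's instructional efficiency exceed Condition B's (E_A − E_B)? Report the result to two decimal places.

Condition A: z_P = (66.5 − 58.6)/8.3 = 0.9518; z_E = (4.34 − 4.03)/1.07 = 0.2897; E_A = (0.9518 − 0.2897)/√2 = 0.4682.
Condition B: z_P = (64.5 − 58.6)/8.3 = 0.7108; z_E = (4.37 − 4.03)/1.07 = 0.3178; E_B = (0.7108 − 0.3178)/√2 = 0.2779.
E_A − E_B = 0.4682 − 0.2779 = 0.1903 ≈ 0.19.

0.19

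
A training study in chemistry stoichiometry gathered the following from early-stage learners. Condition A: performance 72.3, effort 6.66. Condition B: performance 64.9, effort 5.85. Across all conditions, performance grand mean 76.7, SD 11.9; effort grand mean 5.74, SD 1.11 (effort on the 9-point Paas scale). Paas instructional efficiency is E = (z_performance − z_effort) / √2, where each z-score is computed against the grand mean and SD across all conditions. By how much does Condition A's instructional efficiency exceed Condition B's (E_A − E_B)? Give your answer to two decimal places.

-0.08

Condition A: z_P = (72.3 − 76.7)/11.9 = -0.3697; z_E = (6.66 − 5.74)/1.11 = 0.8288; E_A = (-0.3697 − 0.8288)/√2 = -0.8475.
Condition B: z_P = (64.9 − 76.7)/11.9 = -0.9916; z_E = (5.85 − 5.74)/1.11 = 0.0991; E_B = (-0.9916 − 0.0991)/√2 = -0.7712.
E_A − E_B = -0.8475 − (-0.7712) = -0.0763 ≈ -0.08.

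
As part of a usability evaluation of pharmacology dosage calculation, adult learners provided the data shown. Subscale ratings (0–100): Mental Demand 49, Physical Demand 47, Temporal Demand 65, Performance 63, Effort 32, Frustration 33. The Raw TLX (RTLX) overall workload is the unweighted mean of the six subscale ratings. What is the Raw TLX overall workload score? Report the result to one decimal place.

48.2

Sum of ratings = 49 + 47 + 65 + 63 + 32 + 33 = 289.
RTLX = 289 / 6 = 48.1667 ≈ 48.2.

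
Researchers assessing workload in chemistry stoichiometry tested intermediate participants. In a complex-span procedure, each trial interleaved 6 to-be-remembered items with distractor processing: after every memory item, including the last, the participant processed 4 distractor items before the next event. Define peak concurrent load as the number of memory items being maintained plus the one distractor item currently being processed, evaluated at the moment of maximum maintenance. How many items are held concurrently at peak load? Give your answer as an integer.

Maintenance is greatest during the distractor(s) after memory item 6: all 6 memory items are being held.
One distractor item is concurrently being processed.
Peak concurrent load = 6 + 1 = 7 items.

7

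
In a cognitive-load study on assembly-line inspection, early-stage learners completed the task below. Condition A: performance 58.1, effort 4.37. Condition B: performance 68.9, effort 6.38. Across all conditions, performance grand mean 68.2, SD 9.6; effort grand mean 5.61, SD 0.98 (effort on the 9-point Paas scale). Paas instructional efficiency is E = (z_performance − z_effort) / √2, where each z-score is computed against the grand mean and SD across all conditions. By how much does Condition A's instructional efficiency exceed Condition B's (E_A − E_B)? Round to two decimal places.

0.65

Condition A: z_P = (58.1 − 68.2)/9.6 = -1.0521; z_E = (4.37 − 5.61)/0.98 = -1.2653; E_A = (-1.0521 − (-1.2653))/√2 = 0.1508.
Condition B: z_P = (68.9 − 68.2)/9.6 = 0.0729; z_E = (6.38 − 5.61)/0.98 = 0.7857; E_B = (0.0729 − 0.7857)/√2 = -0.5040.
E_A − E_B = 0.1508 − (-0.5040) = 0.6548 ≈ 0.65.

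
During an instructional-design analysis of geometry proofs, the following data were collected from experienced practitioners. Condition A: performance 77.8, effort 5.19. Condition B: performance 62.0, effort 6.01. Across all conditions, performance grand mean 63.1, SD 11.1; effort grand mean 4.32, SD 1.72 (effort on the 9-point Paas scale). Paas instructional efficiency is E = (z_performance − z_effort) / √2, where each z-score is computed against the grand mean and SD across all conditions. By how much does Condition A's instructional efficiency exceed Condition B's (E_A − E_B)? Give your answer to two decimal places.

Condition A: z_P = (77.8 − 63.1)/11.1 = 1.3243; z_E = (5.19 − 4.32)/1.72 = 0.5058; E_A = (1.3243 − 0.5058)/√2 = 0.5788.
Condition B: z_P = (62.0 − 63.1)/11.1 = -0.0991; z_E = (6.01 − 4.32)/1.72 = 0.9826; E_B = (-0.0991 − 0.9826)/√2 = -0.7649.
E_A − E_B = 0.5788 − (-0.7649) = 1.3437 ≈ 1.34.

1.34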